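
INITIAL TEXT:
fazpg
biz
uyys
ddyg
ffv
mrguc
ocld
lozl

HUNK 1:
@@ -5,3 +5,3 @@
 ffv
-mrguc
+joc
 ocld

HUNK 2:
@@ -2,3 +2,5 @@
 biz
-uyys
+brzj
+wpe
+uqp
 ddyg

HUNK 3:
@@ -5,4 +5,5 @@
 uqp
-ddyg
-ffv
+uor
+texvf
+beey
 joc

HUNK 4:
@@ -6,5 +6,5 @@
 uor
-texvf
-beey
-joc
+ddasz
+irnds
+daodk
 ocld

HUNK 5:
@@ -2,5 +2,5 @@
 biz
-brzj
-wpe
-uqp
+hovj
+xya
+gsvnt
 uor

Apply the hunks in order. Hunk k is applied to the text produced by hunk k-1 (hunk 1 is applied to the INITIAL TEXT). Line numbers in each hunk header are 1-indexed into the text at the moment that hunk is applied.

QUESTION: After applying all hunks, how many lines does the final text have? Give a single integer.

Hunk 1: at line 5 remove [mrguc] add [joc] -> 8 lines: fazpg biz uyys ddyg ffv joc ocld lozl
Hunk 2: at line 2 remove [uyys] add [brzj,wpe,uqp] -> 10 lines: fazpg biz brzj wpe uqp ddyg ffv joc ocld lozl
Hunk 3: at line 5 remove [ddyg,ffv] add [uor,texvf,beey] -> 11 lines: fazpg biz brzj wpe uqp uor texvf beey joc ocld lozl
Hunk 4: at line 6 remove [texvf,beey,joc] add [ddasz,irnds,daodk] -> 11 lines: fazpg biz brzj wpe uqp uor ddasz irnds daodk ocld lozl
Hunk 5: at line 2 remove [brzj,wpe,uqp] add [hovj,xya,gsvnt] -> 11 lines: fazpg biz hovj xya gsvnt uor ddasz irnds daodk ocld lozl
Final line count: 11

Answer: 11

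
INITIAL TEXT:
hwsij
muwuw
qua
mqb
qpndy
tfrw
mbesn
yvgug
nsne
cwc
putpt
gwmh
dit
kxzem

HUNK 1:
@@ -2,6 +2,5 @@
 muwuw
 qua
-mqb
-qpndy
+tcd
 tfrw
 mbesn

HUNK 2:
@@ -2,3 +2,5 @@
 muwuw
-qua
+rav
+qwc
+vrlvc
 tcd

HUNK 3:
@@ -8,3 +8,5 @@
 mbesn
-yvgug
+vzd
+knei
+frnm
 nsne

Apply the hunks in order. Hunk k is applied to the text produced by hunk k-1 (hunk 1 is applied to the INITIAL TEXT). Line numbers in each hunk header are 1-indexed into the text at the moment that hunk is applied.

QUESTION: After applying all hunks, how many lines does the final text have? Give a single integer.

Answer: 17

Derivation:
Hunk 1: at line 2 remove [mqb,qpndy] add [tcd] -> 13 lines: hwsij muwuw qua tcd tfrw mbesn yvgug nsne cwc putpt gwmh dit kxzem
Hunk 2: at line 2 remove [qua] add [rav,qwc,vrlvc] -> 15 lines: hwsij muwuw rav qwc vrlvc tcd tfrw mbesn yvgug nsne cwc putpt gwmh dit kxzem
Hunk 3: at line 8 remove [yvgug] add [vzd,knei,frnm] -> 17 lines: hwsij muwuw rav qwc vrlvc tcd tfrw mbesn vzd knei frnm nsne cwc putpt gwmh dit kxzem
Final line count: 17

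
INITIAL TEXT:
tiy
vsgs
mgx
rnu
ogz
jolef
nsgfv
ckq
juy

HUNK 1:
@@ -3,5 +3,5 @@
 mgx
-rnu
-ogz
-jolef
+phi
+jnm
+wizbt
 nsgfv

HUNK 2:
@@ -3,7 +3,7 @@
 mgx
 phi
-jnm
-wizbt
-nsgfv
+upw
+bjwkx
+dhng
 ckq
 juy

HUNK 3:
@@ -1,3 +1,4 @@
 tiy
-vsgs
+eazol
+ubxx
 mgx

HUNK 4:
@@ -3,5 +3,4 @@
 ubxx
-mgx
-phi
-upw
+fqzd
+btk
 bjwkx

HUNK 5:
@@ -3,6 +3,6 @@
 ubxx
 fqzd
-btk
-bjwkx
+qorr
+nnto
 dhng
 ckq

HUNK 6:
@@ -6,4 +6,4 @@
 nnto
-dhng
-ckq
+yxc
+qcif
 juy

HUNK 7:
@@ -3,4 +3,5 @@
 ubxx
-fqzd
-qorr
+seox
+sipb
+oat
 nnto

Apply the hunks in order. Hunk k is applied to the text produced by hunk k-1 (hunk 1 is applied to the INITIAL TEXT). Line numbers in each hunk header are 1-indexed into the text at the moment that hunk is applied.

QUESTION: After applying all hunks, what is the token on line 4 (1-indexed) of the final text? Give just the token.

Answer: seox

Derivation:
Hunk 1: at line 3 remove [rnu,ogz,jolef] add [phi,jnm,wizbt] -> 9 lines: tiy vsgs mgx phi jnm wizbt nsgfv ckq juy
Hunk 2: at line 3 remove [jnm,wizbt,nsgfv] add [upw,bjwkx,dhng] -> 9 lines: tiy vsgs mgx phi upw bjwkx dhng ckq juy
Hunk 3: at line 1 remove [vsgs] add [eazol,ubxx] -> 10 lines: tiy eazol ubxx mgx phi upw bjwkx dhng ckq juy
Hunk 4: at line 3 remove [mgx,phi,upw] add [fqzd,btk] -> 9 lines: tiy eazol ubxx fqzd btk bjwkx dhng ckq juy
Hunk 5: at line 3 remove [btk,bjwkx] add [qorr,nnto] -> 9 lines: tiy eazol ubxx fqzd qorr nnto dhng ckq juy
Hunk 6: at line 6 remove [dhng,ckq] add [yxc,qcif] -> 9 lines: tiy eazol ubxx fqzd qorr nnto yxc qcif juy
Hunk 7: at line 3 remove [fqzd,qorr] add [seox,sipb,oat] -> 10 lines: tiy eazol ubxx seox sipb oat nnto yxc qcif juy
Final line 4: seox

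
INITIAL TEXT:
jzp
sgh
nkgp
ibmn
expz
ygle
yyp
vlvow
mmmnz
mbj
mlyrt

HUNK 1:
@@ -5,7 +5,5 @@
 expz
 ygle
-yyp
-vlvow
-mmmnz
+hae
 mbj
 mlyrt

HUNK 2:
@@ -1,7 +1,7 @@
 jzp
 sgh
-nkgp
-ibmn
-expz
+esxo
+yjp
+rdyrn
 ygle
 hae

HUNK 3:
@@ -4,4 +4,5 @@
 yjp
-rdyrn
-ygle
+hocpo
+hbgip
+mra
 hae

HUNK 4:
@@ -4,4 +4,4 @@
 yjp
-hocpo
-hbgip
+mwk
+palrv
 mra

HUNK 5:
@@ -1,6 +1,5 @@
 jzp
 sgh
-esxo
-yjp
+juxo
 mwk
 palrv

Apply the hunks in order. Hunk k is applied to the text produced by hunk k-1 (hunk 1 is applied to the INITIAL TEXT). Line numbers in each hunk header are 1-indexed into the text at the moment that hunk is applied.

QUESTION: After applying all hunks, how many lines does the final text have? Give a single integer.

Answer: 9

Derivation:
Hunk 1: at line 5 remove [yyp,vlvow,mmmnz] add [hae] -> 9 lines: jzp sgh nkgp ibmn expz ygle hae mbj mlyrt
Hunk 2: at line 1 remove [nkgp,ibmn,expz] add [esxo,yjp,rdyrn] -> 9 lines: jzp sgh esxo yjp rdyrn ygle hae mbj mlyrt
Hunk 3: at line 4 remove [rdyrn,ygle] add [hocpo,hbgip,mra] -> 10 lines: jzp sgh esxo yjp hocpo hbgip mra hae mbj mlyrt
Hunk 4: at line 4 remove [hocpo,hbgip] add [mwk,palrv] -> 10 lines: jzp sgh esxo yjp mwk palrv mra hae mbj mlyrt
Hunk 5: at line 1 remove [esxo,yjp] add [juxo] -> 9 lines: jzp sgh juxo mwk palrv mra hae mbj mlyrt
Final line count: 9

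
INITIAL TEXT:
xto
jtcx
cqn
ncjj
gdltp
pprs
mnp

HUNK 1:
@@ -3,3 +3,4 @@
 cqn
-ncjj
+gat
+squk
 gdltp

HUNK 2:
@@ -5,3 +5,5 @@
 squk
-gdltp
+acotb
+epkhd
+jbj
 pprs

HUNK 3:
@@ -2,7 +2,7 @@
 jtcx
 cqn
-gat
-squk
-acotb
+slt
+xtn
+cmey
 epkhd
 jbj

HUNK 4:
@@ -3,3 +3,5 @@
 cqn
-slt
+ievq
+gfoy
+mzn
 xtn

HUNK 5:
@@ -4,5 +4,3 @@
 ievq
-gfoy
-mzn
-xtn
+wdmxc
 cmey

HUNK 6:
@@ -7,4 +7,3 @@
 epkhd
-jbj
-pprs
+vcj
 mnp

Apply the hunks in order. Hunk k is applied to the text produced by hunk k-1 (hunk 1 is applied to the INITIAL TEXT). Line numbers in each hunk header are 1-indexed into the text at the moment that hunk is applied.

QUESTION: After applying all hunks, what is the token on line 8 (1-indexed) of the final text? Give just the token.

Hunk 1: at line 3 remove [ncjj] add [gat,squk] -> 8 lines: xto jtcx cqn gat squk gdltp pprs mnp
Hunk 2: at line 5 remove [gdltp] add [acotb,epkhd,jbj] -> 10 lines: xto jtcx cqn gat squk acotb epkhd jbj pprs mnp
Hunk 3: at line 2 remove [gat,squk,acotb] add [slt,xtn,cmey] -> 10 lines: xto jtcx cqn slt xtn cmey epkhd jbj pprs mnp
Hunk 4: at line 3 remove [slt] add [ievq,gfoy,mzn] -> 12 lines: xto jtcx cqn ievq gfoy mzn xtn cmey epkhd jbj pprs mnp
Hunk 5: at line 4 remove [gfoy,mzn,xtn] add [wdmxc] -> 10 lines: xto jtcx cqn ievq wdmxc cmey epkhd jbj pprs mnp
Hunk 6: at line 7 remove [jbj,pprs] add [vcj] -> 9 lines: xto jtcx cqn ievq wdmxc cmey epkhd vcj mnp
Final line 8: vcj

Answer: vcj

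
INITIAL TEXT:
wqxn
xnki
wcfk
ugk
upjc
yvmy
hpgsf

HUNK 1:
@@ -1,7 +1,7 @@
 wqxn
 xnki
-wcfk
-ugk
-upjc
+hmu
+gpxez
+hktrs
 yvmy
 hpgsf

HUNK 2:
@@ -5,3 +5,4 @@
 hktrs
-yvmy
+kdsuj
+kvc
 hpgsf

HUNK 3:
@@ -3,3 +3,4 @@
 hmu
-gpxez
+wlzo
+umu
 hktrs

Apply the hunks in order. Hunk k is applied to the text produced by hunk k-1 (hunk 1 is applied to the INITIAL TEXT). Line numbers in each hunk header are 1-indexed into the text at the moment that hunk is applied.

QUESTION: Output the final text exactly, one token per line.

Answer: wqxn
xnki
hmu
wlzo
umu
hktrs
kdsuj
kvc
hpgsf

Derivation:
Hunk 1: at line 1 remove [wcfk,ugk,upjc] add [hmu,gpxez,hktrs] -> 7 lines: wqxn xnki hmu gpxez hktrs yvmy hpgsf
Hunk 2: at line 5 remove [yvmy] add [kdsuj,kvc] -> 8 lines: wqxn xnki hmu gpxez hktrs kdsuj kvc hpgsf
Hunk 3: at line 3 remove [gpxez] add [wlzo,umu] -> 9 lines: wqxn xnki hmu wlzo umu hktrs kdsuj kvc hpgsf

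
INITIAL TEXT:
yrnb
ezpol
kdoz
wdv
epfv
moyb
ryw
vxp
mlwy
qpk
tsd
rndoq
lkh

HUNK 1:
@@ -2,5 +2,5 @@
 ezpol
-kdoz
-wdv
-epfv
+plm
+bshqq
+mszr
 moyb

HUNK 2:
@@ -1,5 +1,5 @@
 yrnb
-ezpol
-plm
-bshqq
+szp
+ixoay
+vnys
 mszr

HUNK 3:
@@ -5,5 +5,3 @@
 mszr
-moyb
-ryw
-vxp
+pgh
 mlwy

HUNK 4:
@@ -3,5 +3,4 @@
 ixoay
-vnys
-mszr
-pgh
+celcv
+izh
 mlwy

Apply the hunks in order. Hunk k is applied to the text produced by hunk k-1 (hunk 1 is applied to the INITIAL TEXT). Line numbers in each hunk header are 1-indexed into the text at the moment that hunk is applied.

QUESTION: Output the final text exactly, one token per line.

Hunk 1: at line 2 remove [kdoz,wdv,epfv] add [plm,bshqq,mszr] -> 13 lines: yrnb ezpol plm bshqq mszr moyb ryw vxp mlwy qpk tsd rndoq lkh
Hunk 2: at line 1 remove [ezpol,plm,bshqq] add [szp,ixoay,vnys] -> 13 lines: yrnb szp ixoay vnys mszr moyb ryw vxp mlwy qpk tsd rndoq lkh
Hunk 3: at line 5 remove [moyb,ryw,vxp] add [pgh] -> 11 lines: yrnb szp ixoay vnys mszr pgh mlwy qpk tsd rndoq lkh
Hunk 4: at line 3 remove [vnys,mszr,pgh] add [celcv,izh] -> 10 lines: yrnb szp ixoay celcv izh mlwy qpk tsd rndoq lkh

Answer: yrnb
szp
ixoay
celcv
izh
mlwy
qpk
tsd
rndoq
lkh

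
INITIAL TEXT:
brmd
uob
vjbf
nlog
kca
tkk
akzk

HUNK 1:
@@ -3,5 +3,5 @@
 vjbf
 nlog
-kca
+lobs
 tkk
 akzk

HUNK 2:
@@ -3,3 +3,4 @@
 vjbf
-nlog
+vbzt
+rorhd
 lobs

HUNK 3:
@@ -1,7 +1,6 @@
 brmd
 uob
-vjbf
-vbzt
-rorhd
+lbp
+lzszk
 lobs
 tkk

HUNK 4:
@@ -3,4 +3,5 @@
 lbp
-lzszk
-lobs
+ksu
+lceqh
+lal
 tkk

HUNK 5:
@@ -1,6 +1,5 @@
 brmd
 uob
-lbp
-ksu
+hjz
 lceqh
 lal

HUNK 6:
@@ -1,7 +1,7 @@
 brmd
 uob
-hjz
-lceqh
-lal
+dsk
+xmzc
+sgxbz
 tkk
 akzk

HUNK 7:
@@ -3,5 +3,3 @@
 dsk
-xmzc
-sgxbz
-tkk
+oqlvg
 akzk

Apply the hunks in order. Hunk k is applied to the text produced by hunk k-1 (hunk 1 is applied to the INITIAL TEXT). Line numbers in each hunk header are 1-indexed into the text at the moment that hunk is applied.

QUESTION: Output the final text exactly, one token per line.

Hunk 1: at line 3 remove [kca] add [lobs] -> 7 lines: brmd uob vjbf nlog lobs tkk akzk
Hunk 2: at line 3 remove [nlog] add [vbzt,rorhd] -> 8 lines: brmd uob vjbf vbzt rorhd lobs tkk akzk
Hunk 3: at line 1 remove [vjbf,vbzt,rorhd] add [lbp,lzszk] -> 7 lines: brmd uob lbp lzszk lobs tkk akzk
Hunk 4: at line 3 remove [lzszk,lobs] add [ksu,lceqh,lal] -> 8 lines: brmd uob lbp ksu lceqh lal tkk akzk
Hunk 5: at line 1 remove [lbp,ksu] add [hjz] -> 7 lines: brmd uob hjz lceqh lal tkk akzk
Hunk 6: at line 1 remove [hjz,lceqh,lal] add [dsk,xmzc,sgxbz] -> 7 lines: brmd uob dsk xmzc sgxbz tkk akzk
Hunk 7: at line 3 remove [xmzc,sgxbz,tkk] add [oqlvg] -> 5 lines: brmd uob dsk oqlvg akzk

Answer: brmd
uob
dsk
oqlvg
akzk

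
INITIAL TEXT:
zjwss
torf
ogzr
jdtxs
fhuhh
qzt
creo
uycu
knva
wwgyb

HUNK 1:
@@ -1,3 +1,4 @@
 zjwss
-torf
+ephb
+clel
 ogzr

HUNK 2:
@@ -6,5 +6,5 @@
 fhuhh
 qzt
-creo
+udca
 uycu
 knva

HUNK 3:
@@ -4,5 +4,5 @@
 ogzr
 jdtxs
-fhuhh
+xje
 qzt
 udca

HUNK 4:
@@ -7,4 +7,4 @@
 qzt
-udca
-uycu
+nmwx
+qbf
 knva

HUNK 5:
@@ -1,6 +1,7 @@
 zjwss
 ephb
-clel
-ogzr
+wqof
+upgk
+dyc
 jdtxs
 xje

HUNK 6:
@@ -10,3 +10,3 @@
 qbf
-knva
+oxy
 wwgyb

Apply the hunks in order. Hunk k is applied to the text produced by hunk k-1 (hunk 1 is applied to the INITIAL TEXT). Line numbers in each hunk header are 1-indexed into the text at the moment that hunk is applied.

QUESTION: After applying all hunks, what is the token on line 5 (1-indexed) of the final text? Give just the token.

Answer: dyc

Derivation:
Hunk 1: at line 1 remove [torf] add [ephb,clel] -> 11 lines: zjwss ephb clel ogzr jdtxs fhuhh qzt creo uycu knva wwgyb
Hunk 2: at line 6 remove [creo] add [udca] -> 11 lines: zjwss ephb clel ogzr jdtxs fhuhh qzt udca uycu knva wwgyb
Hunk 3: at line 4 remove [fhuhh] add [xje] -> 11 lines: zjwss ephb clel ogzr jdtxs xje qzt udca uycu knva wwgyb
Hunk 4: at line 7 remove [udca,uycu] add [nmwx,qbf] -> 11 lines: zjwss ephb clel ogzr jdtxs xje qzt nmwx qbf knva wwgyb
Hunk 5: at line 1 remove [clel,ogzr] add [wqof,upgk,dyc] -> 12 lines: zjwss ephb wqof upgk dyc jdtxs xje qzt nmwx qbf knva wwgyb
Hunk 6: at line 10 remove [knva] add [oxy] -> 12 lines: zjwss ephb wqof upgk dyc jdtxs xje qzt nmwx qbf oxy wwgyb
Final line 5: dyc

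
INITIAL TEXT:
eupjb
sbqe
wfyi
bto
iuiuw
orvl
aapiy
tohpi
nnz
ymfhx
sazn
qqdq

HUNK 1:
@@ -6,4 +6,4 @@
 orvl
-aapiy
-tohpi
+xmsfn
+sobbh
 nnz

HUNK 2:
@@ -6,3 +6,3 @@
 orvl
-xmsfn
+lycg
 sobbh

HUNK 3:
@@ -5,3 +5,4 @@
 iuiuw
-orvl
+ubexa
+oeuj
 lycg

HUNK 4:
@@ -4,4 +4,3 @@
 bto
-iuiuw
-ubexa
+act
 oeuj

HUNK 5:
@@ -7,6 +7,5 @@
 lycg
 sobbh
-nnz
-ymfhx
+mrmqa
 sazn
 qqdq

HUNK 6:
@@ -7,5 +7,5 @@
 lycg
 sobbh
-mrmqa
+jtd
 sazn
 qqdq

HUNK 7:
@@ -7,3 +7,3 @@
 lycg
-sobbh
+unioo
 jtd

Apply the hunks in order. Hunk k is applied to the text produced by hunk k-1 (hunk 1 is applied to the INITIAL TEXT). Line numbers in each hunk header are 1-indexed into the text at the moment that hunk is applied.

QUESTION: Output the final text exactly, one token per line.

Hunk 1: at line 6 remove [aapiy,tohpi] add [xmsfn,sobbh] -> 12 lines: eupjb sbqe wfyi bto iuiuw orvl xmsfn sobbh nnz ymfhx sazn qqdq
Hunk 2: at line 6 remove [xmsfn] add [lycg] -> 12 lines: eupjb sbqe wfyi bto iuiuw orvl lycg sobbh nnz ymfhx sazn qqdq
Hunk 3: at line 5 remove [orvl] add [ubexa,oeuj] -> 13 lines: eupjb sbqe wfyi bto iuiuw ubexa oeuj lycg sobbh nnz ymfhx sazn qqdq
Hunk 4: at line 4 remove [iuiuw,ubexa] add [act] -> 12 lines: eupjb sbqe wfyi bto act oeuj lycg sobbh nnz ymfhx sazn qqdq
Hunk 5: at line 7 remove [nnz,ymfhx] add [mrmqa] -> 11 lines: eupjb sbqe wfyi bto act oeuj lycg sobbh mrmqa sazn qqdq
Hunk 6: at line 7 remove [mrmqa] add [jtd] -> 11 lines: eupjb sbqe wfyi bto act oeuj lycg sobbh jtd sazn qqdq
Hunk 7: at line 7 remove [sobbh] add [unioo] -> 11 lines: eupjb sbqe wfyi bto act oeuj lycg unioo jtd sazn qqdq

Answer: eupjb
sbqe
wfyi
bto
act
oeuj
lycg
unioo
jtd
sazn
qqdq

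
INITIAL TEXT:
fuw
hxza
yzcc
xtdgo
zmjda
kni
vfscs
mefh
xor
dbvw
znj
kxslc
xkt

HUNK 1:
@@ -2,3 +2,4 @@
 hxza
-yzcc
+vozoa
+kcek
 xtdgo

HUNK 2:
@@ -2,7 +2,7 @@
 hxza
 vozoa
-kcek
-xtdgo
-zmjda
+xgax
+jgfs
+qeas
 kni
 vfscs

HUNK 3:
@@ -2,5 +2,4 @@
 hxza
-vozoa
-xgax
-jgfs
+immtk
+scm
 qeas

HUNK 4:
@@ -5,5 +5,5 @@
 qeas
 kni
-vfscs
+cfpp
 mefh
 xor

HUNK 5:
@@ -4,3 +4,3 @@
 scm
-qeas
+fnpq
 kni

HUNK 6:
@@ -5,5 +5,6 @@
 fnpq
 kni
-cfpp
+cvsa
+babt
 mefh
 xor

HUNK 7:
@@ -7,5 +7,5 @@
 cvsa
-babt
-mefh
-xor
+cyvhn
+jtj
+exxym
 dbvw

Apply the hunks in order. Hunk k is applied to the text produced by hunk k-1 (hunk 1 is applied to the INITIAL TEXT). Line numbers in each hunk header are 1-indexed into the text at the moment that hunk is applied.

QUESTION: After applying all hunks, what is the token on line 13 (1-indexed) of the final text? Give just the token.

Answer: kxslc

Derivation:
Hunk 1: at line 2 remove [yzcc] add [vozoa,kcek] -> 14 lines: fuw hxza vozoa kcek xtdgo zmjda kni vfscs mefh xor dbvw znj kxslc xkt
Hunk 2: at line 2 remove [kcek,xtdgo,zmjda] add [xgax,jgfs,qeas] -> 14 lines: fuw hxza vozoa xgax jgfs qeas kni vfscs mefh xor dbvw znj kxslc xkt
Hunk 3: at line 2 remove [vozoa,xgax,jgfs] add [immtk,scm] -> 13 lines: fuw hxza immtk scm qeas kni vfscs mefh xor dbvw znj kxslc xkt
Hunk 4: at line 5 remove [vfscs] add [cfpp] -> 13 lines: fuw hxza immtk scm qeas kni cfpp mefh xor dbvw znj kxslc xkt
Hunk 5: at line 4 remove [qeas] add [fnpq] -> 13 lines: fuw hxza immtk scm fnpq kni cfpp mefh xor dbvw znj kxslc xkt
Hunk 6: at line 5 remove [cfpp] add [cvsa,babt] -> 14 lines: fuw hxza immtk scm fnpq kni cvsa babt mefh xor dbvw znj kxslc xkt
Hunk 7: at line 7 remove [babt,mefh,xor] add [cyvhn,jtj,exxym] -> 14 lines: fuw hxza immtk scm fnpq kni cvsa cyvhn jtj exxym dbvw znj kxslc xkt
Final line 13: kxslc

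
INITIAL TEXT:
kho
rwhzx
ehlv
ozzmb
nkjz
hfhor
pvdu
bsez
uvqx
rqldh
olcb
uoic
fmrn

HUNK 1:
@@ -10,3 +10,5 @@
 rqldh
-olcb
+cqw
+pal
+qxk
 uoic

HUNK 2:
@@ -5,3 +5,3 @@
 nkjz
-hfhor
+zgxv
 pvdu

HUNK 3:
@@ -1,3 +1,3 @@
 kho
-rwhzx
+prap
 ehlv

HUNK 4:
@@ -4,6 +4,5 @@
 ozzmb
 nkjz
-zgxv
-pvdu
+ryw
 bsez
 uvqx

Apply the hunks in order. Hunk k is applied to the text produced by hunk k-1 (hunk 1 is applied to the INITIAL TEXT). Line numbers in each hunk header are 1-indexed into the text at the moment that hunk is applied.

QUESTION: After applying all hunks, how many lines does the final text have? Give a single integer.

Hunk 1: at line 10 remove [olcb] add [cqw,pal,qxk] -> 15 lines: kho rwhzx ehlv ozzmb nkjz hfhor pvdu bsez uvqx rqldh cqw pal qxk uoic fmrn
Hunk 2: at line 5 remove [hfhor] add [zgxv] -> 15 lines: kho rwhzx ehlv ozzmb nkjz zgxv pvdu bsez uvqx rqldh cqw pal qxk uoic fmrn
Hunk 3: at line 1 remove [rwhzx] add [prap] -> 15 lines: kho prap ehlv ozzmb nkjz zgxv pvdu bsez uvqx rqldh cqw pal qxk uoic fmrn
Hunk 4: at line 4 remove [zgxv,pvdu] add [ryw] -> 14 lines: kho prap ehlv ozzmb nkjz ryw bsez uvqx rqldh cqw pal qxk uoic fmrn
Final line count: 14

Answer: 14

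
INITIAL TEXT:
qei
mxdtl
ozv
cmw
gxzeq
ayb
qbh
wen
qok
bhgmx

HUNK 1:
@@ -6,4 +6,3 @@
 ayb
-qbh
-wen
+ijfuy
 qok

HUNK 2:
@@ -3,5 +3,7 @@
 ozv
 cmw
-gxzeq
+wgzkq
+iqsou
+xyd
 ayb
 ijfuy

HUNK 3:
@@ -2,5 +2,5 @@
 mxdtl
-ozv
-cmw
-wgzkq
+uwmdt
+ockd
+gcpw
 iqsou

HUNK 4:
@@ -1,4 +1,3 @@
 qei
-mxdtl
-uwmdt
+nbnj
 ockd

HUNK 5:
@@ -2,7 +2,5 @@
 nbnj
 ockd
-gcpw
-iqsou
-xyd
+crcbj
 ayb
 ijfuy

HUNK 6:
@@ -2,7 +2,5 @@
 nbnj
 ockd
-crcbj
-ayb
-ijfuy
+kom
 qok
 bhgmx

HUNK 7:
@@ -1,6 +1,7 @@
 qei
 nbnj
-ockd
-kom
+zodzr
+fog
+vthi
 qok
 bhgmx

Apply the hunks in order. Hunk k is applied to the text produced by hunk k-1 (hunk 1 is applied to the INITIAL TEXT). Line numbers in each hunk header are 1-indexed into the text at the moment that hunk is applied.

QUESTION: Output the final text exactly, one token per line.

Hunk 1: at line 6 remove [qbh,wen] add [ijfuy] -> 9 lines: qei mxdtl ozv cmw gxzeq ayb ijfuy qok bhgmx
Hunk 2: at line 3 remove [gxzeq] add [wgzkq,iqsou,xyd] -> 11 lines: qei mxdtl ozv cmw wgzkq iqsou xyd ayb ijfuy qok bhgmx
Hunk 3: at line 2 remove [ozv,cmw,wgzkq] add [uwmdt,ockd,gcpw] -> 11 lines: qei mxdtl uwmdt ockd gcpw iqsou xyd ayb ijfuy qok bhgmx
Hunk 4: at line 1 remove [mxdtl,uwmdt] add [nbnj] -> 10 lines: qei nbnj ockd gcpw iqsou xyd ayb ijfuy qok bhgmx
Hunk 5: at line 2 remove [gcpw,iqsou,xyd] add [crcbj] -> 8 lines: qei nbnj ockd crcbj ayb ijfuy qok bhgmx
Hunk 6: at line 2 remove [crcbj,ayb,ijfuy] add [kom] -> 6 lines: qei nbnj ockd kom qok bhgmx
Hunk 7: at line 1 remove [ockd,kom] add [zodzr,fog,vthi] -> 7 lines: qei nbnj zodzr fog vthi qok bhgmx

Answer: qei
nbnj
zodzr
fog
vthi
qok
bhgmx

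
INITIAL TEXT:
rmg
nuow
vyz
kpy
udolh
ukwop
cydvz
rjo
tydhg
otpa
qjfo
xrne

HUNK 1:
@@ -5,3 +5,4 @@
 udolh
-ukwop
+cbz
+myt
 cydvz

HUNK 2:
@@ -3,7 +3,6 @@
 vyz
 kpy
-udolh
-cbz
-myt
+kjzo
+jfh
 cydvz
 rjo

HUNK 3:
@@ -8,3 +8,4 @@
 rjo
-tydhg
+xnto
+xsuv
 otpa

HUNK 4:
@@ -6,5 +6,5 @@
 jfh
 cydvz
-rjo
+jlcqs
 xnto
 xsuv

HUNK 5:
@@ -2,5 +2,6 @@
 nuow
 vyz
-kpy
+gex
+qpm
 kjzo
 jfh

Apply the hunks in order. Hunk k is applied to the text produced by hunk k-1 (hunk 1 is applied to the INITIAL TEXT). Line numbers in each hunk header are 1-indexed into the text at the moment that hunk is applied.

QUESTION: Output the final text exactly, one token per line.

Hunk 1: at line 5 remove [ukwop] add [cbz,myt] -> 13 lines: rmg nuow vyz kpy udolh cbz myt cydvz rjo tydhg otpa qjfo xrne
Hunk 2: at line 3 remove [udolh,cbz,myt] add [kjzo,jfh] -> 12 lines: rmg nuow vyz kpy kjzo jfh cydvz rjo tydhg otpa qjfo xrne
Hunk 3: at line 8 remove [tydhg] add [xnto,xsuv] -> 13 lines: rmg nuow vyz kpy kjzo jfh cydvz rjo xnto xsuv otpa qjfo xrne
Hunk 4: at line 6 remove [rjo] add [jlcqs] -> 13 lines: rmg nuow vyz kpy kjzo jfh cydvz jlcqs xnto xsuv otpa qjfo xrne
Hunk 5: at line 2 remove [kpy] add [gex,qpm] -> 14 lines: rmg nuow vyz gex qpm kjzo jfh cydvz jlcqs xnto xsuv otpa qjfo xrne

Answer: rmg
nuow
vyz
gex
qpm
kjzo
jfh
cydvz
jlcqs
xnto
xsuv
otpa
qjfo
xrne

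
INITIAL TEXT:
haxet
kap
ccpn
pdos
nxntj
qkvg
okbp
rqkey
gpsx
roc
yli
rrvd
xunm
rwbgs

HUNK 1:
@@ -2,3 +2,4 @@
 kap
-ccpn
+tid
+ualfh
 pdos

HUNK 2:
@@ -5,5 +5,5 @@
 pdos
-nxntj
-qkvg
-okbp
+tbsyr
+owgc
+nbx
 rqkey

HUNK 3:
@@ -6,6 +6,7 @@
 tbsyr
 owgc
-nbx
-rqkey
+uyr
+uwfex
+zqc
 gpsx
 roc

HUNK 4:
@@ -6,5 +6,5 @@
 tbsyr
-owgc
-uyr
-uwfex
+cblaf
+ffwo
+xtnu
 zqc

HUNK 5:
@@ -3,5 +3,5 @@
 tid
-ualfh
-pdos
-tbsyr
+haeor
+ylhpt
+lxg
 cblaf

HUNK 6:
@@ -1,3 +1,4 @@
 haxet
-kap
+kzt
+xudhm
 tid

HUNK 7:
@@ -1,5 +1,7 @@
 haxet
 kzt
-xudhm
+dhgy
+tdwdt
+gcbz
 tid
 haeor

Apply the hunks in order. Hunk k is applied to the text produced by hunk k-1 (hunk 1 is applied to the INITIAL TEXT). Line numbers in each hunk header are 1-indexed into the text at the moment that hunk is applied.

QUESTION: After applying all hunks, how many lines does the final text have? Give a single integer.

Hunk 1: at line 2 remove [ccpn] add [tid,ualfh] -> 15 lines: haxet kap tid ualfh pdos nxntj qkvg okbp rqkey gpsx roc yli rrvd xunm rwbgs
Hunk 2: at line 5 remove [nxntj,qkvg,okbp] add [tbsyr,owgc,nbx] -> 15 lines: haxet kap tid ualfh pdos tbsyr owgc nbx rqkey gpsx roc yli rrvd xunm rwbgs
Hunk 3: at line 6 remove [nbx,rqkey] add [uyr,uwfex,zqc] -> 16 lines: haxet kap tid ualfh pdos tbsyr owgc uyr uwfex zqc gpsx roc yli rrvd xunm rwbgs
Hunk 4: at line 6 remove [owgc,uyr,uwfex] add [cblaf,ffwo,xtnu] -> 16 lines: haxet kap tid ualfh pdos tbsyr cblaf ffwo xtnu zqc gpsx roc yli rrvd xunm rwbgs
Hunk 5: at line 3 remove [ualfh,pdos,tbsyr] add [haeor,ylhpt,lxg] -> 16 lines: haxet kap tid haeor ylhpt lxg cblaf ffwo xtnu zqc gpsx roc yli rrvd xunm rwbgs
Hunk 6: at line 1 remove [kap] add [kzt,xudhm] -> 17 lines: haxet kzt xudhm tid haeor ylhpt lxg cblaf ffwo xtnu zqc gpsx roc yli rrvd xunm rwbgs
Hunk 7: at line 1 remove [xudhm] add [dhgy,tdwdt,gcbz] -> 19 lines: haxet kzt dhgy tdwdt gcbz tid haeor ylhpt lxg cblaf ffwo xtnu zqc gpsx roc yli rrvd xunm rwbgs
Final line count: 19

Answer: 19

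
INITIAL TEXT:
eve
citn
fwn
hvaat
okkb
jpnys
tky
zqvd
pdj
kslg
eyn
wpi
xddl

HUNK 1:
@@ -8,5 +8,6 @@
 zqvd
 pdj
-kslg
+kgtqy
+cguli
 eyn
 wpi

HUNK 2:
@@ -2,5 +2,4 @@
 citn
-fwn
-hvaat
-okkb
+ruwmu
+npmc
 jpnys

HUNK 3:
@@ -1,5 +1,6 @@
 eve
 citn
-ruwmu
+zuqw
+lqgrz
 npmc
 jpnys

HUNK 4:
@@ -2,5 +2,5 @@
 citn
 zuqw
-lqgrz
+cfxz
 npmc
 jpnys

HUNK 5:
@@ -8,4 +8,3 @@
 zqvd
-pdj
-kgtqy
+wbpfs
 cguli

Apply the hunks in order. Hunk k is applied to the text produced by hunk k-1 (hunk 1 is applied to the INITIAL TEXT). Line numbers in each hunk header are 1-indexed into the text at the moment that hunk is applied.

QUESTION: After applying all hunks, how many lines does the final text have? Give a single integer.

Answer: 13

Derivation:
Hunk 1: at line 8 remove [kslg] add [kgtqy,cguli] -> 14 lines: eve citn fwn hvaat okkb jpnys tky zqvd pdj kgtqy cguli eyn wpi xddl
Hunk 2: at line 2 remove [fwn,hvaat,okkb] add [ruwmu,npmc] -> 13 lines: eve citn ruwmu npmc jpnys tky zqvd pdj kgtqy cguli eyn wpi xddl
Hunk 3: at line 1 remove [ruwmu] add [zuqw,lqgrz] -> 14 lines: eve citn zuqw lqgrz npmc jpnys tky zqvd pdj kgtqy cguli eyn wpi xddl
Hunk 4: at line 2 remove [lqgrz] add [cfxz] -> 14 lines: eve citn zuqw cfxz npmc jpnys tky zqvd pdj kgtqy cguli eyn wpi xddl
Hunk 5: at line 8 remove [pdj,kgtqy] add [wbpfs] -> 13 lines: eve citn zuqw cfxz npmc jpnys tky zqvd wbpfs cguli eyn wpi xddl
Final line count: 13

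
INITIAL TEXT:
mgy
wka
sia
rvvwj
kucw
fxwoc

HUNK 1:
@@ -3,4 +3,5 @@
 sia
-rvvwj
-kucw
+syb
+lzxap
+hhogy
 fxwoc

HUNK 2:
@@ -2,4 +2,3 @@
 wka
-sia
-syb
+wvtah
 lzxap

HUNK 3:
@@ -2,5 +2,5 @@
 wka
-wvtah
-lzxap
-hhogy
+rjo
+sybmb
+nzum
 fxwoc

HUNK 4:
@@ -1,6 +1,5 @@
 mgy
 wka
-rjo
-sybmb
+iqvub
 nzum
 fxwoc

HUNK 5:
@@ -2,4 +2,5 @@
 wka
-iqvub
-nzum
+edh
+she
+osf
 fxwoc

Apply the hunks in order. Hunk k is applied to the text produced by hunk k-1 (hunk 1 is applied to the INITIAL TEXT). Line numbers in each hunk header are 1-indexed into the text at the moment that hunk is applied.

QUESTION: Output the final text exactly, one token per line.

Answer: mgy
wka
edh
she
osf
fxwoc

Derivation:
Hunk 1: at line 3 remove [rvvwj,kucw] add [syb,lzxap,hhogy] -> 7 lines: mgy wka sia syb lzxap hhogy fxwoc
Hunk 2: at line 2 remove [sia,syb] add [wvtah] -> 6 lines: mgy wka wvtah lzxap hhogy fxwoc
Hunk 3: at line 2 remove [wvtah,lzxap,hhogy] add [rjo,sybmb,nzum] -> 6 lines: mgy wka rjo sybmb nzum fxwoc
Hunk 4: at line 1 remove [rjo,sybmb] add [iqvub] -> 5 lines: mgy wka iqvub nzum fxwoc
Hunk 5: at line 2 remove [iqvub,nzum] add [edh,she,osf] -> 6 lines: mgy wka edh she osf fxwoc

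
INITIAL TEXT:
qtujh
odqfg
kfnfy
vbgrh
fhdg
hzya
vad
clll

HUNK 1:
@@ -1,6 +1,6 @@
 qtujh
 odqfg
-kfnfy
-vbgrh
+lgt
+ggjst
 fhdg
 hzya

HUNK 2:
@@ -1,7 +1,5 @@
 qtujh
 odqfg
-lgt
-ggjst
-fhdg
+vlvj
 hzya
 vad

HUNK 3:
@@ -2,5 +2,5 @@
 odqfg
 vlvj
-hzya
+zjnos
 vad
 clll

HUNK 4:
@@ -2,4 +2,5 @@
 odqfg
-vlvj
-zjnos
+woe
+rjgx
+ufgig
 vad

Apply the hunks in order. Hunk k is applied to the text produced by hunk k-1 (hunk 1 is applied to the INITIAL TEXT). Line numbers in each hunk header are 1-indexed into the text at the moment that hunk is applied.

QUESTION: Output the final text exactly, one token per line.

Hunk 1: at line 1 remove [kfnfy,vbgrh] add [lgt,ggjst] -> 8 lines: qtujh odqfg lgt ggjst fhdg hzya vad clll
Hunk 2: at line 1 remove [lgt,ggjst,fhdg] add [vlvj] -> 6 lines: qtujh odqfg vlvj hzya vad clll
Hunk 3: at line 2 remove [hzya] add [zjnos] -> 6 lines: qtujh odqfg vlvj zjnos vad clll
Hunk 4: at line 2 remove [vlvj,zjnos] add [woe,rjgx,ufgig] -> 7 lines: qtujh odqfg woe rjgx ufgig vad clll

Answer: qtujh
odqfg
woe
rjgx
ufgig
vad
clll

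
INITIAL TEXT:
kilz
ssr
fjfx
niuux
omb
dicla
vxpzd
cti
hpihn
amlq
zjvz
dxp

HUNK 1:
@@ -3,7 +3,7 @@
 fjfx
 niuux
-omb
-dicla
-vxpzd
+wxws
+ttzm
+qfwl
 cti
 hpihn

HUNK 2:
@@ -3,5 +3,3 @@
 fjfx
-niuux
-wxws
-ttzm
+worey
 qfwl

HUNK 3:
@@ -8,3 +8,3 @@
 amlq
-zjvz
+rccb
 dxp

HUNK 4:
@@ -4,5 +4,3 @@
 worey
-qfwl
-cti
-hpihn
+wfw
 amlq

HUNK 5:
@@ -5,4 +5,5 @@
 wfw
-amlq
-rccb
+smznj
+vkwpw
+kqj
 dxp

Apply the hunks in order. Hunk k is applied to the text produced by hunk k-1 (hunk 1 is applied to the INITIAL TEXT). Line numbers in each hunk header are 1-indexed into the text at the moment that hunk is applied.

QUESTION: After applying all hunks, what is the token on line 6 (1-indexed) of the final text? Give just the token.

Answer: smznj

Derivation:
Hunk 1: at line 3 remove [omb,dicla,vxpzd] add [wxws,ttzm,qfwl] -> 12 lines: kilz ssr fjfx niuux wxws ttzm qfwl cti hpihn amlq zjvz dxp
Hunk 2: at line 3 remove [niuux,wxws,ttzm] add [worey] -> 10 lines: kilz ssr fjfx worey qfwl cti hpihn amlq zjvz dxp
Hunk 3: at line 8 remove [zjvz] add [rccb] -> 10 lines: kilz ssr fjfx worey qfwl cti hpihn amlq rccb dxp
Hunk 4: at line 4 remove [qfwl,cti,hpihn] add [wfw] -> 8 lines: kilz ssr fjfx worey wfw amlq rccb dxp
Hunk 5: at line 5 remove [amlq,rccb] add [smznj,vkwpw,kqj] -> 9 lines: kilz ssr fjfx worey wfw smznj vkwpw kqj dxp
Final line 6: smznj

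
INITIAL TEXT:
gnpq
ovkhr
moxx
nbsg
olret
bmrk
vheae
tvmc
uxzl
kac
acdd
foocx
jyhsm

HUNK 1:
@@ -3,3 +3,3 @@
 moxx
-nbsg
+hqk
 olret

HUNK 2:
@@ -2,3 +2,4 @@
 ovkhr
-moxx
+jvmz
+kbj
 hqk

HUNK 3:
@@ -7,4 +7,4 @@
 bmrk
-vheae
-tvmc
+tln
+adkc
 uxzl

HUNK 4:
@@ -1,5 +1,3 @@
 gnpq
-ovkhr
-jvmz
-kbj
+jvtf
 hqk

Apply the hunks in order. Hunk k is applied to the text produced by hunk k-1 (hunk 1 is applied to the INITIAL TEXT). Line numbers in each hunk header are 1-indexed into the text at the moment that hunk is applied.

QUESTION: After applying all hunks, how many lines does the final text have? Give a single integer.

Hunk 1: at line 3 remove [nbsg] add [hqk] -> 13 lines: gnpq ovkhr moxx hqk olret bmrk vheae tvmc uxzl kac acdd foocx jyhsm
Hunk 2: at line 2 remove [moxx] add [jvmz,kbj] -> 14 lines: gnpq ovkhr jvmz kbj hqk olret bmrk vheae tvmc uxzl kac acdd foocx jyhsm
Hunk 3: at line 7 remove [vheae,tvmc] add [tln,adkc] -> 14 lines: gnpq ovkhr jvmz kbj hqk olret bmrk tln adkc uxzl kac acdd foocx jyhsm
Hunk 4: at line 1 remove [ovkhr,jvmz,kbj] add [jvtf] -> 12 lines: gnpq jvtf hqk olret bmrk tln adkc uxzl kac acdd foocx jyhsm
Final line count: 12

Answer: 12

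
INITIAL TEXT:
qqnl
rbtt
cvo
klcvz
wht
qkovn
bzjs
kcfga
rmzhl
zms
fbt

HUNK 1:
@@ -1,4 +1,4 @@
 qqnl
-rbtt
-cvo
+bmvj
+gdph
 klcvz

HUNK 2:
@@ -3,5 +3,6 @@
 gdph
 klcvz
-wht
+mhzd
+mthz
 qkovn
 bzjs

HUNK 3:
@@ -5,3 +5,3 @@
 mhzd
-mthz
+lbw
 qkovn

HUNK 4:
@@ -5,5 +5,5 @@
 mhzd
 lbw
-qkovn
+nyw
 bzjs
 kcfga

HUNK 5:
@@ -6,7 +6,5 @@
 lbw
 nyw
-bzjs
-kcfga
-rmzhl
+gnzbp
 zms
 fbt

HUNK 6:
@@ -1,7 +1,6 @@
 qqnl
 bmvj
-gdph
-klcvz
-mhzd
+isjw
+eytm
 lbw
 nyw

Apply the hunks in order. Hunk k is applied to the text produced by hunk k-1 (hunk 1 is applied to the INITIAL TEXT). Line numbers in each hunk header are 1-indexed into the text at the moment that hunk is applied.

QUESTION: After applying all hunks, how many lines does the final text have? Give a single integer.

Answer: 9

Derivation:
Hunk 1: at line 1 remove [rbtt,cvo] add [bmvj,gdph] -> 11 lines: qqnl bmvj gdph klcvz wht qkovn bzjs kcfga rmzhl zms fbt
Hunk 2: at line 3 remove [wht] add [mhzd,mthz] -> 12 lines: qqnl bmvj gdph klcvz mhzd mthz qkovn bzjs kcfga rmzhl zms fbt
Hunk 3: at line 5 remove [mthz] add [lbw] -> 12 lines: qqnl bmvj gdph klcvz mhzd lbw qkovn bzjs kcfga rmzhl zms fbt
Hunk 4: at line 5 remove [qkovn] add [nyw] -> 12 lines: qqnl bmvj gdph klcvz mhzd lbw nyw bzjs kcfga rmzhl zms fbt
Hunk 5: at line 6 remove [bzjs,kcfga,rmzhl] add [gnzbp] -> 10 lines: qqnl bmvj gdph klcvz mhzd lbw nyw gnzbp zms fbt
Hunk 6: at line 1 remove [gdph,klcvz,mhzd] add [isjw,eytm] -> 9 lines: qqnl bmvj isjw eytm lbw nyw gnzbp zms fbt
Final line count: 9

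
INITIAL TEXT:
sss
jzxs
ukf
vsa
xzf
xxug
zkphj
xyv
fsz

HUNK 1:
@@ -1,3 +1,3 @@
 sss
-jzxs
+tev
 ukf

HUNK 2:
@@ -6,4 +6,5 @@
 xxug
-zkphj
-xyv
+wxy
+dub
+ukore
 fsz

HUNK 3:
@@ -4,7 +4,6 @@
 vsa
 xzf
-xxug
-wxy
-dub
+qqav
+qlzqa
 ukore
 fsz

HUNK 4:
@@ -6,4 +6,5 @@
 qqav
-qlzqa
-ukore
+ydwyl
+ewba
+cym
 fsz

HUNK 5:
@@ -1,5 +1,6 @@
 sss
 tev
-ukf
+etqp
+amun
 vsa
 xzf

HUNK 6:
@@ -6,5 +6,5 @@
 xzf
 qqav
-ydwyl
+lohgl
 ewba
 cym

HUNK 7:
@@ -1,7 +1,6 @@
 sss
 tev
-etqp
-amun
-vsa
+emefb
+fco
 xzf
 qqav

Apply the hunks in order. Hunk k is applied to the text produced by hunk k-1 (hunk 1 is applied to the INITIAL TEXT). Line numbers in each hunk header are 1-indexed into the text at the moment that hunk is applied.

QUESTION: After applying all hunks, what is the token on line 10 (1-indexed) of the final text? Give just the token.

Hunk 1: at line 1 remove [jzxs] add [tev] -> 9 lines: sss tev ukf vsa xzf xxug zkphj xyv fsz
Hunk 2: at line 6 remove [zkphj,xyv] add [wxy,dub,ukore] -> 10 lines: sss tev ukf vsa xzf xxug wxy dub ukore fsz
Hunk 3: at line 4 remove [xxug,wxy,dub] add [qqav,qlzqa] -> 9 lines: sss tev ukf vsa xzf qqav qlzqa ukore fsz
Hunk 4: at line 6 remove [qlzqa,ukore] add [ydwyl,ewba,cym] -> 10 lines: sss tev ukf vsa xzf qqav ydwyl ewba cym fsz
Hunk 5: at line 1 remove [ukf] add [etqp,amun] -> 11 lines: sss tev etqp amun vsa xzf qqav ydwyl ewba cym fsz
Hunk 6: at line 6 remove [ydwyl] add [lohgl] -> 11 lines: sss tev etqp amun vsa xzf qqav lohgl ewba cym fsz
Hunk 7: at line 1 remove [etqp,amun,vsa] add [emefb,fco] -> 10 lines: sss tev emefb fco xzf qqav lohgl ewba cym fsz
Final line 10: fsz

Answer: fsz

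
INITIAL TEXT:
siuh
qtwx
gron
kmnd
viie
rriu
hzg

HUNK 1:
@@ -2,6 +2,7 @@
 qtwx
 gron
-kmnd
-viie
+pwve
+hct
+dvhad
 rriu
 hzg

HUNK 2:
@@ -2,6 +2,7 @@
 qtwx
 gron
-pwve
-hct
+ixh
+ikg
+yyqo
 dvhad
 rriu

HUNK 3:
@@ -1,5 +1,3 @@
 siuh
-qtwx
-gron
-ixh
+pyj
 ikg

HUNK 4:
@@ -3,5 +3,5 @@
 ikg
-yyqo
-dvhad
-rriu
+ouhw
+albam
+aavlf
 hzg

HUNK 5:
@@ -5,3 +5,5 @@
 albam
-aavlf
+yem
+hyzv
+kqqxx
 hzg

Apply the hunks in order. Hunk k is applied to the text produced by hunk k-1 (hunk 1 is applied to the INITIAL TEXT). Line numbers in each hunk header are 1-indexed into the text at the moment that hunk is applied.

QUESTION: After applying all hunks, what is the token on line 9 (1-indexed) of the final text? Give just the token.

Answer: hzg

Derivation:
Hunk 1: at line 2 remove [kmnd,viie] add [pwve,hct,dvhad] -> 8 lines: siuh qtwx gron pwve hct dvhad rriu hzg
Hunk 2: at line 2 remove [pwve,hct] add [ixh,ikg,yyqo] -> 9 lines: siuh qtwx gron ixh ikg yyqo dvhad rriu hzg
Hunk 3: at line 1 remove [qtwx,gron,ixh] add [pyj] -> 7 lines: siuh pyj ikg yyqo dvhad rriu hzg
Hunk 4: at line 3 remove [yyqo,dvhad,rriu] add [ouhw,albam,aavlf] -> 7 lines: siuh pyj ikg ouhw albam aavlf hzg
Hunk 5: at line 5 remove [aavlf] add [yem,hyzv,kqqxx] -> 9 lines: siuh pyj ikg ouhw albam yem hyzv kqqxx hzg
Final line 9: hzg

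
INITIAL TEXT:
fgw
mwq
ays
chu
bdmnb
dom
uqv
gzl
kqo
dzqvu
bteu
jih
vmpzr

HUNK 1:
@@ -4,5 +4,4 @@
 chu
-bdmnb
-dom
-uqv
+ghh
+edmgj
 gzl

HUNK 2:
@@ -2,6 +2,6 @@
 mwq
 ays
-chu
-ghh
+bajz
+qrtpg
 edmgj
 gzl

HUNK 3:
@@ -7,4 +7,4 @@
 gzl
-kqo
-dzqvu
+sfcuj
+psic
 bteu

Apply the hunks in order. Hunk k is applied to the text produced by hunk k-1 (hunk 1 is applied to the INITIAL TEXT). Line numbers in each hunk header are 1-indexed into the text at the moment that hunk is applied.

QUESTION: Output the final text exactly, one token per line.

Hunk 1: at line 4 remove [bdmnb,dom,uqv] add [ghh,edmgj] -> 12 lines: fgw mwq ays chu ghh edmgj gzl kqo dzqvu bteu jih vmpzr
Hunk 2: at line 2 remove [chu,ghh] add [bajz,qrtpg] -> 12 lines: fgw mwq ays bajz qrtpg edmgj gzl kqo dzqvu bteu jih vmpzr
Hunk 3: at line 7 remove [kqo,dzqvu] add [sfcuj,psic] -> 12 lines: fgw mwq ays bajz qrtpg edmgj gzl sfcuj psic bteu jih vmpzr

Answer: fgw
mwq
ays
bajz
qrtpg
edmgj
gzl
sfcuj
psic
bteu
jih
vmpzr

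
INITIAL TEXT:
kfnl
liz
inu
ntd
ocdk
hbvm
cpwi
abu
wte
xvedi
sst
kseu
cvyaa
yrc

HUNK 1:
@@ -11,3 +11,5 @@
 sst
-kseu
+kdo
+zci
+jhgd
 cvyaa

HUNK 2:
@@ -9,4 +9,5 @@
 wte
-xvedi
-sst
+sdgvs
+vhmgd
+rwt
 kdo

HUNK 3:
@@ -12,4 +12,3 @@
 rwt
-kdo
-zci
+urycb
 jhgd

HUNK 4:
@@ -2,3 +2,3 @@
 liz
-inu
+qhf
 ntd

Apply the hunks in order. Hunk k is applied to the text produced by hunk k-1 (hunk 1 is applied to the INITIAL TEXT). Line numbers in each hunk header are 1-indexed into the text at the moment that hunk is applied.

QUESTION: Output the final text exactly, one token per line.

Answer: kfnl
liz
qhf
ntd
ocdk
hbvm
cpwi
abu
wte
sdgvs
vhmgd
rwt
urycb
jhgd
cvyaa
yrc

Derivation:
Hunk 1: at line 11 remove [kseu] add [kdo,zci,jhgd] -> 16 lines: kfnl liz inu ntd ocdk hbvm cpwi abu wte xvedi sst kdo zci jhgd cvyaa yrc
Hunk 2: at line 9 remove [xvedi,sst] add [sdgvs,vhmgd,rwt] -> 17 lines: kfnl liz inu ntd ocdk hbvm cpwi abu wte sdgvs vhmgd rwt kdo zci jhgd cvyaa yrc
Hunk 3: at line 12 remove [kdo,zci] add [urycb] -> 16 lines: kfnl liz inu ntd ocdk hbvm cpwi abu wte sdgvs vhmgd rwt urycb jhgd cvyaa yrc
Hunk 4: at line 2 remove [inu] add [qhf] -> 16 lines: kfnl liz qhf ntd ocdk hbvm cpwi abu wte sdgvs vhmgd rwt urycb jhgd cvyaa yrc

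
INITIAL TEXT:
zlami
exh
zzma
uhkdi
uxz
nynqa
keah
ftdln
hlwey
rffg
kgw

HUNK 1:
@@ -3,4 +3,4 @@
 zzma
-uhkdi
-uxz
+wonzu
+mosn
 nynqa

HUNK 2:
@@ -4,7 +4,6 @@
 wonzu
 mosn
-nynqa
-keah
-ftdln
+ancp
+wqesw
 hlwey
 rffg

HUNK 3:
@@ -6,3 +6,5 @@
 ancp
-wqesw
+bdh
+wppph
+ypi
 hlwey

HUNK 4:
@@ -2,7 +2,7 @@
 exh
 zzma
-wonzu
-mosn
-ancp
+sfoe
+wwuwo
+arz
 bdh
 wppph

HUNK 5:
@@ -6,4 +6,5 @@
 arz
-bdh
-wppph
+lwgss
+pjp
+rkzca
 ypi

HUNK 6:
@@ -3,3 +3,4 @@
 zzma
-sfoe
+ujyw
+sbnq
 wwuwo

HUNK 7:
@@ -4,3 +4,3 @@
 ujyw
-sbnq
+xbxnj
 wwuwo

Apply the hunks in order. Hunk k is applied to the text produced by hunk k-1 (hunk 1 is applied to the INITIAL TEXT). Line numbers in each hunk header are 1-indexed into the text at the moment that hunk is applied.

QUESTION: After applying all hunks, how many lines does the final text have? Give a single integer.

Answer: 14

Derivation:
Hunk 1: at line 3 remove [uhkdi,uxz] add [wonzu,mosn] -> 11 lines: zlami exh zzma wonzu mosn nynqa keah ftdln hlwey rffg kgw
Hunk 2: at line 4 remove [nynqa,keah,ftdln] add [ancp,wqesw] -> 10 lines: zlami exh zzma wonzu mosn ancp wqesw hlwey rffg kgw
Hunk 3: at line 6 remove [wqesw] add [bdh,wppph,ypi] -> 12 lines: zlami exh zzma wonzu mosn ancp bdh wppph ypi hlwey rffg kgw
Hunk 4: at line 2 remove [wonzu,mosn,ancp] add [sfoe,wwuwo,arz] -> 12 lines: zlami exh zzma sfoe wwuwo arz bdh wppph ypi hlwey rffg kgw
Hunk 5: at line 6 remove [bdh,wppph] add [lwgss,pjp,rkzca] -> 13 lines: zlami exh zzma sfoe wwuwo arz lwgss pjp rkzca ypi hlwey rffg kgw
Hunk 6: at line 3 remove [sfoe] add [ujyw,sbnq] -> 14 lines: zlami exh zzma ujyw sbnq wwuwo arz lwgss pjp rkzca ypi hlwey rffg kgw
Hunk 7: at line 4 remove [sbnq] add [xbxnj] -> 14 lines: zlami exh zzma ujyw xbxnj wwuwo arz lwgss pjp rkzca ypi hlwey rffg kgw
Final line count: 14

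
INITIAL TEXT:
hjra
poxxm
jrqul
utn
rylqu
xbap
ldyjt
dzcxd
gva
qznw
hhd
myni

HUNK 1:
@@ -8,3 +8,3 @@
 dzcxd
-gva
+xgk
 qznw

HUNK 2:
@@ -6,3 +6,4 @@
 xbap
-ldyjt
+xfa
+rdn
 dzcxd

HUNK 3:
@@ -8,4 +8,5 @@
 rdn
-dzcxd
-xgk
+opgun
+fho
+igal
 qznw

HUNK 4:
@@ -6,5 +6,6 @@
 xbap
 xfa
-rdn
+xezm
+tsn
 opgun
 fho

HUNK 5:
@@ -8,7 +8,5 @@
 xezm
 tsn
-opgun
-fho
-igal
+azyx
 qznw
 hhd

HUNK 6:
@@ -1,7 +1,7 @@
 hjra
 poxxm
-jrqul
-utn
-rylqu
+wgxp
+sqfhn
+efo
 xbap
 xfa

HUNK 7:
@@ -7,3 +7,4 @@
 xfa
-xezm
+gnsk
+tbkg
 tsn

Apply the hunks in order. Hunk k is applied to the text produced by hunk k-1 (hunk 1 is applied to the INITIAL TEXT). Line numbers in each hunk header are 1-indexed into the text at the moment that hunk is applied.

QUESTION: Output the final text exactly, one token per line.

Hunk 1: at line 8 remove [gva] add [xgk] -> 12 lines: hjra poxxm jrqul utn rylqu xbap ldyjt dzcxd xgk qznw hhd myni
Hunk 2: at line 6 remove [ldyjt] add [xfa,rdn] -> 13 lines: hjra poxxm jrqul utn rylqu xbap xfa rdn dzcxd xgk qznw hhd myni
Hunk 3: at line 8 remove [dzcxd,xgk] add [opgun,fho,igal] -> 14 lines: hjra poxxm jrqul utn rylqu xbap xfa rdn opgun fho igal qznw hhd myni
Hunk 4: at line 6 remove [rdn] add [xezm,tsn] -> 15 lines: hjra poxxm jrqul utn rylqu xbap xfa xezm tsn opgun fho igal qznw hhd myni
Hunk 5: at line 8 remove [opgun,fho,igal] add [azyx] -> 13 lines: hjra poxxm jrqul utn rylqu xbap xfa xezm tsn azyx qznw hhd myni
Hunk 6: at line 1 remove [jrqul,utn,rylqu] add [wgxp,sqfhn,efo] -> 13 lines: hjra poxxm wgxp sqfhn efo xbap xfa xezm tsn azyx qznw hhd myni
Hunk 7: at line 7 remove [xezm] add [gnsk,tbkg] -> 14 lines: hjra poxxm wgxp sqfhn efo xbap xfa gnsk tbkg tsn azyx qznw hhd myni

Answer: hjra
poxxm
wgxp
sqfhn
efo
xbap
xfa
gnsk
tbkg
tsn
azyx
qznw
hhd
myni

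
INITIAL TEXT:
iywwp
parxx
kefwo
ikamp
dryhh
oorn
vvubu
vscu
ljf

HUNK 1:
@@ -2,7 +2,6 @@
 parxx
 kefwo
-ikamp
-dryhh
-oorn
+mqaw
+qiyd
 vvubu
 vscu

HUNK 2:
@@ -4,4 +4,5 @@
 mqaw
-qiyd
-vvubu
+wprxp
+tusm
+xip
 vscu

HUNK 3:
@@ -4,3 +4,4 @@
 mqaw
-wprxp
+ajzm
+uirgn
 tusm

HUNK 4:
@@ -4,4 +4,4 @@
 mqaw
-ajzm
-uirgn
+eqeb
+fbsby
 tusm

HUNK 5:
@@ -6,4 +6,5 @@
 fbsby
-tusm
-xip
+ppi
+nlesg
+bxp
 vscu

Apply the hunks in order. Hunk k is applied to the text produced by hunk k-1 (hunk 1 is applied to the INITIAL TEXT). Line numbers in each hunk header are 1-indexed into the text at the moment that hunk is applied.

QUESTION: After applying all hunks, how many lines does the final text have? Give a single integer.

Answer: 11

Derivation:
Hunk 1: at line 2 remove [ikamp,dryhh,oorn] add [mqaw,qiyd] -> 8 lines: iywwp parxx kefwo mqaw qiyd vvubu vscu ljf
Hunk 2: at line 4 remove [qiyd,vvubu] add [wprxp,tusm,xip] -> 9 lines: iywwp parxx kefwo mqaw wprxp tusm xip vscu ljf
Hunk 3: at line 4 remove [wprxp] add [ajzm,uirgn] -> 10 lines: iywwp parxx kefwo mqaw ajzm uirgn tusm xip vscu ljf
Hunk 4: at line 4 remove [ajzm,uirgn] add [eqeb,fbsby] -> 10 lines: iywwp parxx kefwo mqaw eqeb fbsby tusm xip vscu ljf
Hunk 5: at line 6 remove [tusm,xip] add [ppi,nlesg,bxp] -> 11 lines: iywwp parxx kefwo mqaw eqeb fbsby ppi nlesg bxp vscu ljf
Final line count: 11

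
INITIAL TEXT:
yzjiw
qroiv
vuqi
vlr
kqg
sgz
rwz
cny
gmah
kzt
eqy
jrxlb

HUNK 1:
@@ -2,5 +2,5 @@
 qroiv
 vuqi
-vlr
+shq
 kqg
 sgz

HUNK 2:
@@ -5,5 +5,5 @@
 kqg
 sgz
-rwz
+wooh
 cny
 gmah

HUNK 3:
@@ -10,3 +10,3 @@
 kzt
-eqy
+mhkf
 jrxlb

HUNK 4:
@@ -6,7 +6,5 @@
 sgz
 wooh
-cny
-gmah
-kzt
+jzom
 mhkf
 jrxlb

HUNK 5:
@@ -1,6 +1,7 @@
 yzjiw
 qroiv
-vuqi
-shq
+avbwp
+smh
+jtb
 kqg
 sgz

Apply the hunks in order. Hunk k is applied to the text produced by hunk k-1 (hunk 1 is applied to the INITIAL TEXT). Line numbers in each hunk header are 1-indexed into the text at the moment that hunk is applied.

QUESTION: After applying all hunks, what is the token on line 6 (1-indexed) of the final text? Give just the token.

Answer: kqg

Derivation:
Hunk 1: at line 2 remove [vlr] add [shq] -> 12 lines: yzjiw qroiv vuqi shq kqg sgz rwz cny gmah kzt eqy jrxlb
Hunk 2: at line 5 remove [rwz] add [wooh] -> 12 lines: yzjiw qroiv vuqi shq kqg sgz wooh cny gmah kzt eqy jrxlb
Hunk 3: at line 10 remove [eqy] add [mhkf] -> 12 lines: yzjiw qroiv vuqi shq kqg sgz wooh cny gmah kzt mhkf jrxlb
Hunk 4: at line 6 remove [cny,gmah,kzt] add [jzom] -> 10 lines: yzjiw qroiv vuqi shq kqg sgz wooh jzom mhkf jrxlb
Hunk 5: at line 1 remove [vuqi,shq] add [avbwp,smh,jtb] -> 11 lines: yzjiw qroiv avbwp smh jtb kqg sgz wooh jzom mhkf jrxlb
Final line 6: kqg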